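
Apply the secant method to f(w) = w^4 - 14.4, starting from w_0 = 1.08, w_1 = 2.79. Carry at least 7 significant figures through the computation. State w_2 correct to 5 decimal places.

f(w_0) = -13.039511, f(w_1) = 46.192213
w_2 = 2.790000 - (46.192213)·(2.790000 - 1.080000)/(46.192213 - (-13.039511)) = 1.456446; f(w_2) = -9.900358

1.45645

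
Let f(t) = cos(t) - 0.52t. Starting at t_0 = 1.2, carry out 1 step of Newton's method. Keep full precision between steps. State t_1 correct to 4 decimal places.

f'(t) = -sin(t) - 0.52
t_0 = 1.200000: f = -0.261642, f' = -1.452039 → t_1 = 1.200000 - (-0.261642)/(-1.452039) = 1.019810

1.0198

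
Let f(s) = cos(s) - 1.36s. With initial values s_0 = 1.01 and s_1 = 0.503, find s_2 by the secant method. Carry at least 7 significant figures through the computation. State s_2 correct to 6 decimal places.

Secant update: s_(k+1) = s_k − f(s_k)·(s_k − s_(k-1))/(f(s_k) − f(s_(k-1))).
f(s_0) = -0.841739, f(s_1) = 0.192060
s_2 = 0.503000 - (0.192060)·(0.503000 - 1.010000)/(0.192060 - (-0.841739)) = 0.597191; f(s_2) = 0.014739

0.597191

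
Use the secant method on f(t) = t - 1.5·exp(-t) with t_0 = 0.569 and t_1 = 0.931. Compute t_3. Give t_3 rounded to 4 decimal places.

f(t_0) = -0.280137, f(t_1) = 0.339761
t_2 = 0.931000 - (0.339761)·(0.931000 - 0.569000)/(0.339761 - (-0.280137)) = 0.732591; f(t_2) = 0.011598
t_3 = 0.732591 - (0.011598)·(0.732591 - 0.931000)/(0.011598 - (0.339761)) = 0.725579; f(t_3) = -0.000488

0.7256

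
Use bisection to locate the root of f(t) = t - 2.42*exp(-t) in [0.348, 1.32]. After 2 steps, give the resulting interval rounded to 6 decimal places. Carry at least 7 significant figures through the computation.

[0.834000, 1.077000]

f(0.348000) = -1.360759, f(1.320000) = 0.673533 (opposite signs)
step 1: m = 0.834000, f(m) = -0.217027 < 0 → root in [0.834000, 1.320000]
step 2: m = 1.077000, f(m) = 0.252710 > 0 → root in [0.834000, 1.077000]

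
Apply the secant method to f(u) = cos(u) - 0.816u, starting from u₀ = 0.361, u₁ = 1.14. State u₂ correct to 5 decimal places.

f(u_0) = 0.640968, f(u_1) = -0.512645
u_2 = 1.140000 - (-0.512645)·(1.140000 - 0.361000)/(-0.512645 - (0.640968)) = 0.793826; f(u_2) = 0.053360

0.79383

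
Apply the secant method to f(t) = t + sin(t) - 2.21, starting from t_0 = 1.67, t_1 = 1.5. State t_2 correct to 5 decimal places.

f(t_0) = 0.455083, f(t_1) = 0.287495
t_2 = 1.500000 - (0.287495)·(1.500000 - 1.670000)/(0.287495 - (0.455083)) = 1.208368; f(t_2) = -0.066594

1.20837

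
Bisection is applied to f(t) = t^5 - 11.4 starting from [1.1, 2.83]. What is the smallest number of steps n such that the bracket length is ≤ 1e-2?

Initial width b − a = 2.83 − 1.1 = 1.730000.
After n steps the width is (b−a)/2^n; need (b−a)/2^n ≤ 1e-2.
So n ≥ log₂(1.730000/1e-2) = log₂(173.0000) ≈ 7.4346.
Hence n = 8.

8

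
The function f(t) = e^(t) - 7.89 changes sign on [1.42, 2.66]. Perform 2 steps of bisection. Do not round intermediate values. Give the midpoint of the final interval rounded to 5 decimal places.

f(1.420000) = -3.752880, f(2.660000) = 6.406289 (opposite signs)
step 1: m = 2.040000, f(m) = -0.199391 < 0 → root in [2.040000, 2.660000]
step 2: m = 2.350000, f(m) = 2.595570 > 0 → root in [2.040000, 2.350000]
Midpoint of [2.040000, 2.350000] = 2.195000

2.19500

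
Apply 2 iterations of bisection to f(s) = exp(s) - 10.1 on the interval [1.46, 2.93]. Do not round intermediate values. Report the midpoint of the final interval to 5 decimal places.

2.37875

f(1.460000) = -5.794040, f(2.930000) = 8.627630 (opposite signs)
step 1: m = 2.195000, f(m) = -1.119999 < 0 → root in [2.195000, 2.930000]
step 2: m = 2.562500, f(m) = 2.868197 > 0 → root in [2.195000, 2.562500]
Midpoint of [2.195000, 2.562500] = 2.378750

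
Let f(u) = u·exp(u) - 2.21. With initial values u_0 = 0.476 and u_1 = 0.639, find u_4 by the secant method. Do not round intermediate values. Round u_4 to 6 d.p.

f(u_0) = -1.443819, f(u_1) = -0.999360
u_2 = 0.639000 - (-0.999360)·(0.639000 - 0.476000)/(-0.999360 - (-1.443819)) = 1.005503; f(u_2) = 0.538322
u_3 = 1.005503 - (0.538322)·(1.005503 - 0.639000)/(0.538322 - (-0.999360)) = 0.877195; f(u_3) = -0.101094
u_4 = 0.877195 - (-0.101094)·(0.877195 - 1.005503)/(-0.101094 - (0.538322)) = 0.897481; f(u_4) = -0.008106

0.897481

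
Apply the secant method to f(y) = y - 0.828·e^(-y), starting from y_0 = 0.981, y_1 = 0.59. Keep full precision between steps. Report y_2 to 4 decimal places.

f(y_0) = 0.670553, f(y_1) = 0.131017
y_2 = 0.590000 - (0.131017)·(0.590000 - 0.981000)/(0.131017 - (0.670553)) = 0.495052; f(y_2) = -0.009646

0.4951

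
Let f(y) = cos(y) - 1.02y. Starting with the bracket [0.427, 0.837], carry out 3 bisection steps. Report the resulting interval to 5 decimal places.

f(0.427000) = 0.474672, f(0.837000) = -0.184046 (opposite signs)
step 1: m = 0.632000, f(m) = 0.162208 > 0 → root in [0.632000, 0.837000]
step 2: m = 0.734500, f(m) = -0.007024 < 0 → root in [0.632000, 0.734500]
step 3: m = 0.683250, f(m) = 0.078610 > 0 → root in [0.683250, 0.734500]

[0.68325, 0.73450]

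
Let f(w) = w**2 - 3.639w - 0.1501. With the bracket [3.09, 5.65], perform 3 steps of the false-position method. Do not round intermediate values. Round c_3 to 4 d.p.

f(3.090000) = -1.846510, f(5.650000) = 11.212050
step 1: c = 3.451990, f(c) = -0.795657 < 0 → new bracket [3.451990, 5.650000]
step 2: c = 3.597635, f(c) = -0.298917 < 0 → new bracket [3.597635, 5.650000]
step 3: c = 3.650931, f(c) = -0.106542 < 0 → new bracket [3.650931, 5.650000]

3.6509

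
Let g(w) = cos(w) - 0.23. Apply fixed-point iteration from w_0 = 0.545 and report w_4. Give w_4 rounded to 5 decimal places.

w_1 = g(0.545000) = 0.625127
w_2 = g(0.625127) = 0.580889
w_3 = g(0.580889) = 0.605975
w_4 = g(0.605975) = 0.591947

0.59195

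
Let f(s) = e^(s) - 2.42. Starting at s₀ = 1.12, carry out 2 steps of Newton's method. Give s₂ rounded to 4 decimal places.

f'(s) = e^(s)
s_0 = 1.120000: f = 0.644854, f' = 3.064854 → s_1 = 1.120000 - (0.644854)/(3.064854) = 0.909597
s_1 = 0.909597: f = 0.063322, f' = 2.483322 → s_2 = 0.909597 - (0.063322)/(2.483322) = 0.884098

0.8841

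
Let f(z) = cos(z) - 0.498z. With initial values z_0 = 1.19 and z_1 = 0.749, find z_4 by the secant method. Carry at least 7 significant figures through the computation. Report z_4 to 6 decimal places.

1.031385

f(z_0) = -0.220960, f(z_1) = 0.359368
z_2 = 0.749000 - (0.359368)·(0.749000 - 1.190000)/(0.359368 - (-0.220960)) = 1.022089; f(z_2) = 0.012584
z_3 = 1.022089 - (0.012584)·(1.022089 - 0.749000)/(0.012584 - (0.359368)) = 1.031999; f(z_3) = -0.000832
z_4 = 1.031999 - (-0.000832)·(1.031999 - 1.022089)/(-0.000832 - (0.012584)) = 1.031385; f(z_4) = 0.000001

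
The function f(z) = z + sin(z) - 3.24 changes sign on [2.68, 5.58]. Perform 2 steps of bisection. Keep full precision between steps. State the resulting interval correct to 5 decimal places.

[3.40500, 4.13000]

f(2.680000) = -0.114625, f(5.580000) = 1.693349 (opposite signs)
step 1: m = 4.130000, f(m) = 0.054849 > 0 → root in [2.680000, 4.130000]
step 2: m = 3.405000, f(m) = -0.095372 < 0 → root in [3.405000, 4.130000]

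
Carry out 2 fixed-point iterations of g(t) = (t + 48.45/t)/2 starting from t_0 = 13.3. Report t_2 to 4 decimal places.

t_1 = g(13.300000) = 8.471429
t_2 = g(8.471429) = 7.095326

7.0953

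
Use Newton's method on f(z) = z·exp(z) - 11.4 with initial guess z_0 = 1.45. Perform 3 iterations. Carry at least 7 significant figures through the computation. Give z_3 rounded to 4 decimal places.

1.8296

f'(z) = (z + 1)·exp(z)
z_0 = 1.450000: f = -5.218484, f' = 10.444631 → z_1 = 1.450000 - (-5.218484)/(10.444631) = 1.949633
z_1 = 1.949633: f = 2.298337, f' = 20.724446 → z_2 = 1.949633 - (2.298337)/(20.724446) = 1.838733
z_2 = 1.838733: f = 0.163000, f' = 17.851568 → z_3 = 1.838733 - (0.163000)/(17.851568) = 1.829603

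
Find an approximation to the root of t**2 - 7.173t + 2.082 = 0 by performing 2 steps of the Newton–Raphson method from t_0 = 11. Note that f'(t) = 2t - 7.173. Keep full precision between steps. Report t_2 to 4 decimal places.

7.0192

Newton update: t ← t − f(t)/f'(t).
t_0 = 11.000000: f = 44.179000, f' = 14.827000 → t_1 = 11.000000 - (44.179000)/(14.827000) = 8.020368
t_1 = 8.020368: f = 8.878205, f' = 8.867736 → t_2 = 8.020368 - (8.878205)/(8.867736) = 7.019188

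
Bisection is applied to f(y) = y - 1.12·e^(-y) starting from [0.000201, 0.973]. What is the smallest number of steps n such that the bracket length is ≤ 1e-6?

Initial width b − a = 0.973 − 0.000201 = 0.972799.
After n steps the width is (b−a)/2^n; need (b−a)/2^n ≤ 1e-6.
So n ≥ log₂(0.972799/1e-6) = log₂(972799.0000) ≈ 19.8918.
Hence n = 20.

20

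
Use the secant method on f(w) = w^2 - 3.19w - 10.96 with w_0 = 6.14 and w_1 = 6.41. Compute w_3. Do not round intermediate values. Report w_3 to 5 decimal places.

5.28384

f(w_0) = 7.153000, f(w_1) = 9.680200
w_2 = 6.410000 - (9.680200)·(6.410000 - 6.140000)/(9.680200 - (7.153000)) = 5.375791; f(w_2) = 0.790353
w_3 = 5.375791 - (0.790353)·(5.375791 - 6.410000)/(0.790353 - (9.680200)) = 5.283844; f(w_3) = 0.103546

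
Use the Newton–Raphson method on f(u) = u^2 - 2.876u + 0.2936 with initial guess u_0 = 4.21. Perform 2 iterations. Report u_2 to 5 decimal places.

f'(u) = 2u - 2.876
u_0 = 4.210000: f = 5.909740, f' = 5.544000 → u_1 = 4.210000 - (5.909740)/(5.544000) = 3.144030
u_1 = 3.144030: f = 1.136293, f' = 3.412059 → u_2 = 3.144030 - (1.136293)/(3.412059) = 2.811007

2.81101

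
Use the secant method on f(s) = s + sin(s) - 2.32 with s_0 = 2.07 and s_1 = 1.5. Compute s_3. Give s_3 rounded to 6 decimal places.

1.349796

f(s_0) = 0.627964, f(s_1) = 0.177495
s_2 = 1.500000 - (0.177495)·(1.500000 - 2.070000)/(0.177495 - (0.627964)) = 1.275407; f(s_2) = -0.087904
s_3 = 1.275407 - (-0.087904)·(1.275407 - 1.500000)/(-0.087904 - (0.177495)) = 1.349796; f(s_3) = 0.005474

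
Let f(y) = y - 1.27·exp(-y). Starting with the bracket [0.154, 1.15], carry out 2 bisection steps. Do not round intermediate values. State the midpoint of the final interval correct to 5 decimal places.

0.77650

f(0.154000) = -0.934735, f(1.150000) = 0.747871 (opposite signs)
step 1: m = 0.652000, f(m) = -0.009673 < 0 → root in [0.652000, 1.150000]
step 2: m = 0.901000, f(m) = 0.385173 > 0 → root in [0.652000, 0.901000]
Midpoint of [0.652000, 0.901000] = 0.776500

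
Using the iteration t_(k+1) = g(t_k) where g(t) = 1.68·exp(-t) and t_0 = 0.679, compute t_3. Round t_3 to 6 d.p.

t_1 = g(0.679000) = 0.851968
t_2 = g(0.851968) = 0.716645
t_3 = g(0.716645) = 0.820492

0.820492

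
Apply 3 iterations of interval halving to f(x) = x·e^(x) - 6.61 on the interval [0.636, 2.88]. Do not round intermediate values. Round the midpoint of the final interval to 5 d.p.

1.61775

f(0.636000) = -5.408653, f(2.880000) = 44.695107 (opposite signs)
step 1: m = 1.758000, f(m) = 3.587849 > 0 → root in [0.636000, 1.758000]
step 2: m = 1.197000, f(m) = -2.647725 < 0 → root in [1.197000, 1.758000]
step 3: m = 1.477500, f(m) = -0.135629 < 0 → root in [1.477500, 1.758000]
Midpoint of [1.477500, 1.758000] = 1.617750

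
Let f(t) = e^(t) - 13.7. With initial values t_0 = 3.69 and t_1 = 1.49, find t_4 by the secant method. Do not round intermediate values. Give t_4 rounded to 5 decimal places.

2.50061

Secant update: t_(k+1) = t_k − f(t_k)·(t_k − t_(k-1))/(f(t_k) − f(t_(k-1))).
f(t_0) = 26.344847, f(t_1) = -9.262904
t_2 = 1.490000 - (-9.262904)·(1.490000 - 3.690000)/(-9.262904 - (26.344847)) = 2.062302; f(t_2) = -5.835947
t_3 = 2.062302 - (-5.835947)·(2.062302 - 1.490000)/(-5.835947 - (-9.262904)) = 3.036906; f(t_3) = 7.140656
t_4 = 3.036906 - (7.140656)·(3.036906 - 2.062302)/(7.140656 - (-5.835947)) = 2.500609; f(t_4) = -1.510084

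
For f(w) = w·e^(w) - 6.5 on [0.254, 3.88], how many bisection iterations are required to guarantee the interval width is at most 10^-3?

12

Initial width b − a = 3.88 − 0.254 = 3.626000.
After n steps the width is (b−a)/2^n; need (b−a)/2^n ≤ 10^-3.
So n ≥ log₂(3.626000/10^-3) = log₂(3626.0000) ≈ 11.8242.
Hence n = 12.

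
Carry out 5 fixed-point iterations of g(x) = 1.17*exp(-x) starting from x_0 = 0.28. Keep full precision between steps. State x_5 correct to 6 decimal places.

x_1 = g(0.280000) = 0.884267
x_2 = g(0.884267) = 0.483230
x_3 = g(0.483230) = 0.721642
x_4 = g(0.721642) = 0.568566
x_5 = g(0.568566) = 0.662614

0.662614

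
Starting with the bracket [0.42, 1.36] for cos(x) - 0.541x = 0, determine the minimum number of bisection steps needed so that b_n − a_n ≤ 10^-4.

14

Initial width b − a = 1.36 − 0.42 = 0.940000.
After n steps the width is (b−a)/2^n; need (b−a)/2^n ≤ 10^-4.
So n ≥ log₂(0.940000/10^-4) = log₂(9400.0000) ≈ 13.1984.
Hence n = 14.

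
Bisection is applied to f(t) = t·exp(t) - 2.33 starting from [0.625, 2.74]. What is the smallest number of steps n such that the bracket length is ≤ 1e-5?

Initial width b − a = 2.74 − 0.625 = 2.115000.
After n steps the width is (b−a)/2^n; need (b−a)/2^n ≤ 1e-5.
So n ≥ log₂(2.115000/1e-5) = log₂(211500.0000) ≈ 17.6903.
Hence n = 18.

18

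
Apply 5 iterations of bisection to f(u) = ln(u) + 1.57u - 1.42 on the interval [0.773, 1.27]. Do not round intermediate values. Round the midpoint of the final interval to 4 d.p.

0.9361

f(0.773000) = -0.463866, f(1.270000) = 0.812917 (opposite signs)
step 1: m = 1.021500, f(m) = 0.205027 > 0 → root in [0.773000, 1.021500]
step 2: m = 0.897250, f(m) = -0.119738 < 0 → root in [0.897250, 1.021500]
step 3: m = 0.959375, f(m) = 0.044746 > 0 → root in [0.897250, 0.959375]
step 4: m = 0.928313, f(m) = -0.036936 < 0 → root in [0.928313, 0.959375]
step 5: m = 0.943844, f(m) = 0.004040 > 0 → root in [0.928313, 0.943844]
Midpoint of [0.928313, 0.943844] = 0.936078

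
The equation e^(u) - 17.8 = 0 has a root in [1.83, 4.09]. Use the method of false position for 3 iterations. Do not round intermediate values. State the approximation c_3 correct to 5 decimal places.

False-position update: c = (a·f(b) − b·f(a))/(f(b) − f(a)); replace the endpoint whose sign matches f(c).
f(1.830000) = -11.566113, f(4.090000) = 41.939892
step 1: c = 2.318532, f(c) = -7.639249 < 0 → new bracket [2.318532, 4.090000]
step 2: c = 2.591483, f(c) = -4.450439 < 0 → new bracket [2.591483, 4.090000]
step 3: c = 2.735243, f(c) = -2.386510 < 0 → new bracket [2.735243, 4.090000]

2.73524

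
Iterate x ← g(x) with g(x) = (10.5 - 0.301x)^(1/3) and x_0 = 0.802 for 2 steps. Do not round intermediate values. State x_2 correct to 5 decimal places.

x_1 = g(0.802000) = 2.172848
x_2 = g(2.172848) = 2.143316

2.14332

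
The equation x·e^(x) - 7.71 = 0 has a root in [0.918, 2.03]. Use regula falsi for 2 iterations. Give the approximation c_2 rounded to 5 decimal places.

1.52362

False-position update: c = (a·f(b) − b·f(a))/(f(b) − f(a)); replace the endpoint whose sign matches f(c).
f(0.918000) = -5.411074, f(2.030000) = 7.746595
step 1: c = 1.375309, f(c) = -2.268871 < 0 → new bracket [1.375309, 2.030000]
step 2: c = 1.523620, f(c) = -0.718400 < 0 → new bracket [1.523620, 2.030000]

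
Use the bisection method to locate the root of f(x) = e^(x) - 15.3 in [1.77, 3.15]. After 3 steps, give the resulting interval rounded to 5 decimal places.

[2.63250, 2.80500]

f(1.770000) = -9.429147, f(3.150000) = 8.036065 (opposite signs)
step 1: m = 2.460000, f(m) = -3.595188 < 0 → root in [2.460000, 3.150000]
step 2: m = 2.805000, f(m) = 1.227076 > 0 → root in [2.460000, 2.805000]
step 3: m = 2.632500, f(m) = -1.391502 < 0 → root in [2.632500, 2.805000]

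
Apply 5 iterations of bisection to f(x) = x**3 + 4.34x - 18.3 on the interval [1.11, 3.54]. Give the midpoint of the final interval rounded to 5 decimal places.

f(1.110000) = -12.114969, f(3.540000) = 41.425464 (opposite signs)
step 1: m = 2.325000, f(m) = 4.358578 > 0 → root in [1.110000, 2.325000]
step 2: m = 1.717500, f(m) = -5.779758 < 0 → root in [1.717500, 2.325000]
step 3: m = 2.021250, f(m) = -1.270056 < 0 → root in [2.021250, 2.325000]
step 4: m = 2.173125, f(m) = 1.393885 > 0 → root in [2.021250, 2.173125]
step 5: m = 2.097188, f(m) = 0.025634 > 0 → root in [2.021250, 2.097188]
Midpoint of [2.021250, 2.097188] = 2.059219

2.05922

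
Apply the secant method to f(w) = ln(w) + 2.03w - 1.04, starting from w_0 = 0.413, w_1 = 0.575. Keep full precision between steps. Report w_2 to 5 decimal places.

f(w_0) = -1.085918, f(w_1) = -0.426135
w_2 = 0.575000 - (-0.426135)·(0.575000 - 0.413000)/(-0.426135 - (-1.085918)) = 0.679631; f(w_2) = -0.046553

0.67963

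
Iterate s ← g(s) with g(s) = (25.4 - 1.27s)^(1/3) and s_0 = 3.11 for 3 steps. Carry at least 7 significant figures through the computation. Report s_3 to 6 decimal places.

s_1 = g(3.110000) = 2.778505
s_2 = g(2.778505) = 2.796565
s_3 = g(2.796565) = 2.795587

2.795587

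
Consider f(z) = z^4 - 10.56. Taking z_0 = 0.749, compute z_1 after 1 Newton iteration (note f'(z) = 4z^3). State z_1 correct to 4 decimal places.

z_0 = 0.749000: f = -10.245278, f' = 1.680759 → z_1 = 0.749000 - (-10.245278)/(1.680759) = 6.844626

6.8446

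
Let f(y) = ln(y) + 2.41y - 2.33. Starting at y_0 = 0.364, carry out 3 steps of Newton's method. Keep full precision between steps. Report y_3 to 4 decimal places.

f'(y) = 1/y + 2.41
y_0 = 0.364000: f = -2.463361, f' = 5.157253 → y_1 = 0.364000 - (-2.463361)/(5.157253) = 0.841650
y_1 = 0.841650: f = -0.474015, f' = 3.598142 → y_2 = 0.841650 - (-0.474015)/(3.598142) = 0.973389
y_2 = 0.973389: f = -0.011105, f' = 3.437339 → y_3 = 0.973389 - (-0.011105)/(3.437339) = 0.976619

0.9766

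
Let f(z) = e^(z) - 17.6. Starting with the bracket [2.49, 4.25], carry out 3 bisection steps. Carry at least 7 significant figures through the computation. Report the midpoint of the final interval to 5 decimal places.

2.82000

f(2.490000) = -5.538724, f(4.250000) = 52.505412 (opposite signs)
step 1: m = 3.370000, f(m) = 11.478527 > 0 → root in [2.490000, 3.370000]
step 2: m = 2.930000, f(m) = 1.127630 > 0 → root in [2.490000, 2.930000]
step 3: m = 2.710000, f(m) = -2.570724 < 0 → root in [2.710000, 2.930000]
Midpoint of [2.710000, 2.930000] = 2.820000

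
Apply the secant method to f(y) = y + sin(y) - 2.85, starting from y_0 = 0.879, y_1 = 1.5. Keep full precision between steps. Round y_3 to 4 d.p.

f(y_0) = -1.200899, f(y_1) = -0.352505
y_2 = 1.500000 - (-0.352505)·(1.500000 - 0.879000)/(-0.352505 - (-1.200899)) = 1.758024; f(y_2) = -0.109452
y_3 = 1.758024 - (-0.109452)·(1.758024 - 1.500000)/(-0.109452 - (-0.352505)) = 1.874218; f(y_3) = -0.021463

1.8742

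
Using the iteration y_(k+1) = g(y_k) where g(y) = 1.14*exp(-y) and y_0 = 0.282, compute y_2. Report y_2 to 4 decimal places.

y_1 = g(0.282000) = 0.859872
y_2 = g(0.859872) = 0.482467

0.4825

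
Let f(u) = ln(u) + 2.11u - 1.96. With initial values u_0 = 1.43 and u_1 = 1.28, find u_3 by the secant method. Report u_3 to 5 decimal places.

f(u_0) = 1.414974, f(u_1) = 0.987660
u_2 = 1.280000 - (0.987660)·(1.280000 - 1.430000)/(0.987660 - (1.414974)) = 0.933302; f(u_2) = -0.059759
u_3 = 0.933302 - (-0.059759)·(0.933302 - 1.280000)/(-0.059759 - (0.987660)) = 0.953082; f(u_3) = 0.002950

0.95308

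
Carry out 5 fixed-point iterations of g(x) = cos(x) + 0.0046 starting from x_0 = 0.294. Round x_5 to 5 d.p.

x_1 = g(0.294000) = 0.961692
x_2 = g(0.961692) = 0.576733
x_3 = g(0.576733) = 0.842849
x_4 = g(0.842849) = 0.669939
x_5 = g(0.669939) = 0.788460

0.78846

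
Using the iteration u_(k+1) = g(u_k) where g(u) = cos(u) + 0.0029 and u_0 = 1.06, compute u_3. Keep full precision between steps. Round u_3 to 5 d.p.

u_1 = g(1.060000) = 0.491772
u_2 = g(0.491772) = 0.884397
u_3 = g(0.884397) = 0.636656

0.63666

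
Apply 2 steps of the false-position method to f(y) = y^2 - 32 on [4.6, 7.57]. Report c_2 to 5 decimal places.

False-position update: c = (a·f(b) − b·f(a))/(f(b) − f(a)); replace the endpoint whose sign matches f(c).
f(4.600000) = -10.840000, f(7.570000) = 25.304900
step 1: c = 5.490715, f(c) = -1.852050 < 0 → new bracket [5.490715, 7.570000]
step 2: c = 5.632518, f(c) = -0.274741 < 0 → new bracket [5.632518, 7.570000]

5.63252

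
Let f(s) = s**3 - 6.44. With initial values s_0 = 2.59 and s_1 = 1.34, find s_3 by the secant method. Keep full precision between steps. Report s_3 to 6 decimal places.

f(s_0) = 10.933979, f(s_1) = -4.033896
s_2 = 1.340000 - (-4.033896)·(1.340000 - 2.590000)/(-4.033896 - (10.933979)) = 1.676879; f(s_2) = -1.724741
s_3 = 1.676879 - (-1.724741)·(1.676879 - 1.340000)/(-1.724741 - (-4.033896)) = 1.928500; f(s_3) = 0.732304

1.928500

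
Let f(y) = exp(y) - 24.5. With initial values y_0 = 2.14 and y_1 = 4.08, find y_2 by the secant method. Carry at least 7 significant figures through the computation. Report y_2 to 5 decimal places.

Secant update: y_(k+1) = y_k − f(y_k)·(y_k − y_(k-1))/(f(y_k) − f(y_(k-1))).
f(y_0) = -16.000562, f(y_1) = 34.645470
y_2 = 4.080000 - (34.645470)·(4.080000 - 2.140000)/(34.645470 - (-16.000562)) = 2.752903; f(y_2) = -8.811896

2.75290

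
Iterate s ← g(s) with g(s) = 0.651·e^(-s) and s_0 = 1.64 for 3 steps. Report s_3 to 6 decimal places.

s_1 = g(1.640000) = 0.126281
s_2 = g(0.126281) = 0.573770
s_3 = g(0.573770) = 0.366772

0.366772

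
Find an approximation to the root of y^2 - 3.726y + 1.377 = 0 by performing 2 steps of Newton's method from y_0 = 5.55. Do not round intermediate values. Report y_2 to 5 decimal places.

3.41881

f'(y) = 2y - 3.726
y_0 = 5.550000: f = 11.500200, f' = 7.374000 → y_1 = 5.550000 - (11.500200)/(7.374000) = 3.990439
y_1 = 3.990439: f = 2.432229, f' = 4.254879 → y_2 = 3.990439 - (2.432229)/(4.254879) = 3.418806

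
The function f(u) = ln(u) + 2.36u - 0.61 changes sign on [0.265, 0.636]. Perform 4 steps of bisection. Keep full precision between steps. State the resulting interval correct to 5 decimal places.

f(0.265000) = -1.312625, f(0.636000) = 0.438403 (opposite signs)
step 1: m = 0.450500, f(m) = -0.344217 < 0 → root in [0.450500, 0.636000]
step 2: m = 0.543250, f(m) = 0.061884 > 0 → root in [0.450500, 0.543250]
step 3: m = 0.496875, f(m) = -0.136792 < 0 → root in [0.496875, 0.543250]
step 4: m = 0.520062, f(m) = -0.036459 < 0 → root in [0.520062, 0.543250]

[0.52006, 0.54325]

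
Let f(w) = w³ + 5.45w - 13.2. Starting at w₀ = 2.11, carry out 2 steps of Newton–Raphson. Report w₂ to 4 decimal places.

Newton update: w ← w − f(w)/f'(w).
f'(w) = 3w² + 5.45
w_0 = 2.110000: f = 7.693431, f' = 18.806300 → w_1 = 2.110000 - (7.693431)/(18.806300) = 1.700912
w_1 = 1.700912: f = 0.990882, f' = 14.129305 → w_2 = 1.700912 - (0.990882)/(14.129305) = 1.630782

1.6308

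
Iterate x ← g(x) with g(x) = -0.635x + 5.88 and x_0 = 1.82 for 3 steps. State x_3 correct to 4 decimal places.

x_1 = g(1.820000) = 4.724300
x_2 = g(4.724300) = 2.880070
x_3 = g(2.880070) = 4.051156

4.0512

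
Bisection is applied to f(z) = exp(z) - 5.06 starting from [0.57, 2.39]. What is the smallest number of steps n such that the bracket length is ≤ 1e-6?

21

Initial width b − a = 2.39 − 0.57 = 1.820000.
After n steps the width is (b−a)/2^n; need (b−a)/2^n ≤ 1e-6.
So n ≥ log₂(1.820000/1e-6) = log₂(1820000.0000) ≈ 20.7955.
Hence n = 21.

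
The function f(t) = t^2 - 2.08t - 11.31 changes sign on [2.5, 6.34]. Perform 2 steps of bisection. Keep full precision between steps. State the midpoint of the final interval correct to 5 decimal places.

f(2.500000) = -10.260000, f(6.340000) = 15.698400 (opposite signs)
step 1: m = 4.420000, f(m) = -0.967200 < 0 → root in [4.420000, 6.340000]
step 2: m = 5.380000, f(m) = 6.444000 > 0 → root in [4.420000, 5.380000]
Midpoint of [4.420000, 5.380000] = 4.900000

4.90000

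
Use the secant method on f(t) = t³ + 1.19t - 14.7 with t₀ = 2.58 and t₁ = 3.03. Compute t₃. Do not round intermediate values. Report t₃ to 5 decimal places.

2.30499

f(t_0) = 5.543712, f(t_1) = 16.723827
t_2 = 3.030000 - (16.723827)·(3.030000 - 2.580000)/(16.723827 - (5.543712)) = 2.356865; f(t_2) = 1.196620
t_3 = 2.356865 - (1.196620)·(2.356865 - 3.030000)/(1.196620 - (16.723827)) = 2.304990; f(t_3) = 0.289295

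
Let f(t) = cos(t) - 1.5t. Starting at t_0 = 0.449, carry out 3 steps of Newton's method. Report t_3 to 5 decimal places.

f'(t) = -sin(t) - 1.5
t_0 = 0.449000: f = 0.227382, f' = -1.934065 → t_1 = 0.449000 - (0.227382)/(-1.934065) = 0.566567
t_1 = 0.566567: f = -0.006101, f' = -2.036738 → t_2 = 0.566567 - (-0.006101)/(-2.036738) = 0.563571
t_2 = 0.563571: f = -0.000004, f' = -2.034208 → t_3 = 0.563571 - (-0.000004)/(-2.034208) = 0.563569

0.56357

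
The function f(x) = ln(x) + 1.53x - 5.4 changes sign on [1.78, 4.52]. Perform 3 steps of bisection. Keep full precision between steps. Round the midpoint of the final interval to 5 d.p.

2.97875

f(1.780000) = -2.099987, f(4.520000) = 3.024112 (opposite signs)
step 1: m = 3.150000, f(m) = 0.566902 > 0 → root in [1.780000, 3.150000]
step 2: m = 2.465000, f(m) = -0.726358 < 0 → root in [2.465000, 3.150000]
step 3: m = 2.807500, f(m) = -0.072231 < 0 → root in [2.807500, 3.150000]
Midpoint of [2.807500, 3.150000] = 2.978750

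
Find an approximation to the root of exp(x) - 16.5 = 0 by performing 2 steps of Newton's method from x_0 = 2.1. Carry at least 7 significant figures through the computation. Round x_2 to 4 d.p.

f'(x) = exp(x)
x_0 = 2.100000: f = -8.333830, f' = 8.166170 → x_1 = 2.100000 - (-8.333830)/(8.166170) = 3.120531
x_1 = 3.120531: f = 6.158410, f' = 22.658410 → x_2 = 3.120531 - (6.158410)/(22.658410) = 2.848738

2.8487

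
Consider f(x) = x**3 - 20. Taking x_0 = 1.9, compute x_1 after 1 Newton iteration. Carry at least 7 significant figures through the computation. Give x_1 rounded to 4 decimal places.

f'(x) = 3x**2
x_0 = 1.900000: f = -13.141000, f' = 10.830000 → x_1 = 1.900000 - (-13.141000)/(10.830000) = 3.113389

3.1134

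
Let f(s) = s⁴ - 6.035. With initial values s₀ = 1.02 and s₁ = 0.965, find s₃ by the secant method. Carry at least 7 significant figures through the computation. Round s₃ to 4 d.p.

f(s_0) = -4.952568, f(s_1) = -5.167820
s_2 = 0.965000 - (-5.167820)·(0.965000 - 1.020000)/(-5.167820 - (-4.952568)) = 2.285452; f(s_2) = 21.247757
s_3 = 2.285452 - (21.247757)·(2.285452 - 0.965000)/(21.247757 - (-5.167820)) = 1.223327; f(s_3) = -3.795401

1.2233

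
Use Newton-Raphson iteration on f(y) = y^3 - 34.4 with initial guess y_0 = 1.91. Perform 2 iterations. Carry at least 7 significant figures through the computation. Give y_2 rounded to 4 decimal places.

Newton update: y ← y − f(y)/f'(y).
f'(y) = 3y^2
y_0 = 1.910000: f = -27.432129, f' = 10.944300 → y_1 = 1.910000 - (-27.432129)/(10.944300) = 4.416522
y_1 = 4.416522: f = 51.747207, f' = 58.517000 → y_2 = 4.416522 - (51.747207)/(58.517000) = 3.532211

3.5322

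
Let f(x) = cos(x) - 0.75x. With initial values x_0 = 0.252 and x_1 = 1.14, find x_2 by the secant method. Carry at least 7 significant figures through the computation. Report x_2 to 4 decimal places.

0.8208

f(x_0) = 0.779416, f(x_1) = -0.437405
x_2 = 1.140000 - (-0.437405)·(1.140000 - 0.252000)/(-0.437405 - (0.779416)) = 0.820794; f(x_2) = 0.066044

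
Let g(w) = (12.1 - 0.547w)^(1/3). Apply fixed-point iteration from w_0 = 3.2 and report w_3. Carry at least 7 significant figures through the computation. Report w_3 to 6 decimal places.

2.216331

w_1 = g(3.200000) = 2.179254
w_2 = g(2.179254) = 2.217759
w_3 = g(2.217759) = 2.216331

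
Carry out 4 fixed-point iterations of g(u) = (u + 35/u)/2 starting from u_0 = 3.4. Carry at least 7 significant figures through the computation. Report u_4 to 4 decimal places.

u_1 = g(3.400000) = 6.847059
u_2 = g(6.847059) = 5.979371
u_3 = g(5.979371) = 5.916415
u_4 = g(5.916415) = 5.916080

5.9161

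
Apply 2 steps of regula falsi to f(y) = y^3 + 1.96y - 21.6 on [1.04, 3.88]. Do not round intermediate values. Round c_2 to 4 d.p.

2.2817

f(1.040000) = -18.436736, f(3.880000) = 44.415872
step 1: c = 1.873065, f(c) = -11.357378 < 0 → new bracket [1.873065, 3.880000]
step 2: c = 2.281747, f(c) = -5.248154 < 0 → new bracket [2.281747, 3.880000]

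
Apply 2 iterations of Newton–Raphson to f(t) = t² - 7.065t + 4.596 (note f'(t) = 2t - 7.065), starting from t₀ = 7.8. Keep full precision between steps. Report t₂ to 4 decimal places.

6.3503

t_0 = 7.800000: f = 10.329000, f' = 8.535000 → t_1 = 7.800000 - (10.329000)/(8.535000) = 6.589807
t_1 = 6.589807: f = 1.464568, f' = 6.114613 → t_2 = 6.589807 - (1.464568)/(6.114613) = 6.350287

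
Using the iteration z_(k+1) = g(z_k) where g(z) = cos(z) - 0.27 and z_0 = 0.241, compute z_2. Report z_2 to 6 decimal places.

z_1 = g(0.241000) = 0.701100
z_2 = g(0.701100) = 0.494133

0.494133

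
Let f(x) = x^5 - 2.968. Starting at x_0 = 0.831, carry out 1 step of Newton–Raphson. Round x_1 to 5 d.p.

1.90957

f'(x) = 5x^4
x_0 = 0.831000: f = -2.571717, f' = 2.384372 → x_1 = 0.831000 - (-2.571717)/(2.384372) = 1.909572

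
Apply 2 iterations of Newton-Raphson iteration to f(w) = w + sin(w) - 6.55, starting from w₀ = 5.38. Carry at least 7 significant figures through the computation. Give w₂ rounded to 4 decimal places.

6.4150

f'(w) = 1 + cos(w)
w_0 = 5.380000: f = -1.955303, f' = 1.619112 → w_1 = 5.380000 - (-1.955303)/(1.619112) = 6.587639
w_1 = 6.587639: f = 0.337412, f' = 1.954011 → w_2 = 6.587639 - (0.337412)/(1.954011) = 6.414963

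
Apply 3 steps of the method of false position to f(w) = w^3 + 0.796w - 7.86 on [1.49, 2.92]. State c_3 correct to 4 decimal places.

1.8308

False-position update: c = (a·f(b) − b·f(a))/(f(b) − f(a)); replace the endpoint whose sign matches f(c).
f(1.490000) = -3.366011, f(2.920000) = 19.361408
step 1: c = 1.701788, f(c) = -1.576858 < 0 → new bracket [1.701788, 2.920000]
step 2: c = 1.793531, f(c) = -0.662998 < 0 → new bracket [1.793531, 2.920000]
step 3: c = 1.830828, f(c) = -0.265849 < 0 → new bracket [1.830828, 2.920000]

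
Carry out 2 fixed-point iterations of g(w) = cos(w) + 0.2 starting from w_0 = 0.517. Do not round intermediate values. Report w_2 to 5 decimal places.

0.68073

w_1 = g(0.517000) = 1.069306
w_2 = g(1.069306) = 0.680733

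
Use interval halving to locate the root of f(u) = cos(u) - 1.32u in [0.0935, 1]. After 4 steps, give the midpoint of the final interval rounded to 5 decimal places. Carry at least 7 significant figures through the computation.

f(0.093500) = 0.872212, f(1.000000) = -0.779698 (opposite signs)
step 1: m = 0.546750, f(m) = 0.132509 > 0 → root in [0.546750, 1.000000]
step 2: m = 0.773375, f(m) = -0.305298 < 0 → root in [0.546750, 0.773375]
step 3: m = 0.660062, f(m) = -0.081329 < 0 → root in [0.546750, 0.660062]
step 4: m = 0.603406, f(m) = 0.026911 > 0 → root in [0.603406, 0.660062]
Midpoint of [0.603406, 0.660062] = 0.631734

0.63173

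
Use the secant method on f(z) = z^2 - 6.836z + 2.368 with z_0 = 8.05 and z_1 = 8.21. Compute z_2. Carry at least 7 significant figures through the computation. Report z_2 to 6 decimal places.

6.761725

f(z_0) = 12.140700, f(z_1) = 13.648540
z_2 = 8.210000 - (13.648540)·(8.210000 - 8.050000)/(13.648540 - (12.140700)) = 6.761725; f(z_2) = 1.865775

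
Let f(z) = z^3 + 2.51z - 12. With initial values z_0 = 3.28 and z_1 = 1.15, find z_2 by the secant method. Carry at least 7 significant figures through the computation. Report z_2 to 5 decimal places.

f(z_0) = 31.520352, f(z_1) = -7.592625
z_2 = 1.150000 - (-7.592625)·(1.150000 - 3.280000)/(-7.592625 - (31.520352)) = 1.563476; f(z_2) = -4.253822

1.56348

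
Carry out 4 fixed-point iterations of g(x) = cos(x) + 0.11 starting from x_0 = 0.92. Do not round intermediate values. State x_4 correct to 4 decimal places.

0.8355

x_1 = g(0.920000) = 0.715820
x_2 = g(0.715820) = 0.864555
x_3 = g(0.864555) = 0.758979
x_4 = g(0.758979) = 0.835539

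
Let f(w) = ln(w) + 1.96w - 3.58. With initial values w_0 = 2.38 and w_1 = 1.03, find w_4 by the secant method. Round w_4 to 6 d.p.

1.589944

Secant update: w_(k+1) = w_k − f(w_k)·(w_k − w_(k-1))/(f(w_k) − f(w_(k-1))).
f(w_0) = 1.951900, f(w_1) = -1.531641
w_2 = 1.030000 - (-1.531641)·(1.030000 - 2.380000)/(-1.531641 - (1.951900)) = 1.623567; f(w_2) = 0.086817
w_3 = 1.623567 - (0.086817)·(1.623567 - 1.030000)/(0.086817 - (-1.531641)) = 1.591727; f(w_3) = 0.004605
w_4 = 1.591727 - (0.004605)·(1.591727 - 1.623567)/(0.004605 - (0.086817)) = 1.589944; f(w_4) = -0.000012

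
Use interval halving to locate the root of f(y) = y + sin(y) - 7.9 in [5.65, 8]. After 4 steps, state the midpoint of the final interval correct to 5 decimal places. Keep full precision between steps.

7.19219

f(5.650000) = -2.841716, f(8.000000) = 1.089358 (opposite signs)
step 1: m = 6.825000, f(m) = -0.559308 < 0 → root in [6.825000, 8.000000]
step 2: m = 7.412500, f(m) = 0.416620 > 0 → root in [6.825000, 7.412500]
step 3: m = 7.118750, f(m) = -0.039575 < 0 → root in [7.118750, 7.412500]
step 4: m = 7.265625, f(m) = 0.197479 > 0 → root in [7.118750, 7.265625]
Midpoint of [7.118750, 7.265625] = 7.192188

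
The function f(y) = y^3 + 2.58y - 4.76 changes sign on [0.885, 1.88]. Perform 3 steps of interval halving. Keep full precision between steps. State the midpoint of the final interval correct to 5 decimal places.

1.19594

f(0.885000) = -1.783546, f(1.880000) = 6.735072 (opposite signs)
step 1: m = 1.382500, f(m) = 1.449231 > 0 → root in [0.885000, 1.382500]
step 2: m = 1.133750, f(m) = -0.377615 < 0 → root in [1.133750, 1.382500]
step 3: m = 1.258125, f(m) = 0.477422 > 0 → root in [1.133750, 1.258125]
Midpoint of [1.133750, 1.258125] = 1.195937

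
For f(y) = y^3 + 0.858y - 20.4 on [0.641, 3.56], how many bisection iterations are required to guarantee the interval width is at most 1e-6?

22

Initial width b − a = 3.56 − 0.641 = 2.919000.
After n steps the width is (b−a)/2^n; need (b−a)/2^n ≤ 1e-6.
So n ≥ log₂(2.919000/1e-6) = log₂(2919000.0000) ≈ 21.4770.
Hence n = 22.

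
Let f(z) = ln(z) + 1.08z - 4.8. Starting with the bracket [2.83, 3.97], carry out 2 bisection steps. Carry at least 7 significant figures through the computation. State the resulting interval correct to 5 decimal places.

f(2.830000) = -0.703323, f(3.970000) = 0.866366 (opposite signs)
step 1: m = 3.400000, f(m) = 0.095775 > 0 → root in [2.830000, 3.400000]
step 2: m = 3.115000, f(m) = -0.299571 < 0 → root in [3.115000, 3.400000]

[3.11500, 3.40000]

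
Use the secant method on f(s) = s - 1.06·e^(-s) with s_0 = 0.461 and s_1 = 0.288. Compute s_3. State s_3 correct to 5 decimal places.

Secant update: s_(k+1) = s_k − f(s_k)·(s_k − s_(k-1))/(f(s_k) − f(s_(k-1))).
f(s_0) = -0.207492, f(s_1) = -0.506747
s_2 = 0.288000 - (-0.506747)·(0.288000 - 0.461000)/(-0.506747 - (-0.207492)) = 0.580951; f(s_2) = -0.011977
s_3 = 0.580951 - (-0.011977)·(0.580951 - 0.288000)/(-0.011977 - (-0.506747)) = 0.588043; f(s_3) = -0.000696

0.58804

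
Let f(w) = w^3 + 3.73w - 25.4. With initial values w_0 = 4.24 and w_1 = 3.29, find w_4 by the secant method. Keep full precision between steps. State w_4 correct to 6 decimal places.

2.525215

f(w_0) = 66.640224, f(w_1) = 22.482989
w_2 = 3.290000 - (22.482989)·(3.290000 - 4.240000)/(22.482989 - (66.640224)) = 2.806300; f(w_2) = 7.168018
w_3 = 2.806300 - (7.168018)·(2.806300 - 3.290000)/(7.168018 - (22.482989)) = 2.579910; f(w_3) = 1.394769
w_4 = 2.579910 - (1.394769)·(2.579910 - 2.806300)/(1.394769 - (7.168018)) = 2.525215; f(w_4) = 0.121628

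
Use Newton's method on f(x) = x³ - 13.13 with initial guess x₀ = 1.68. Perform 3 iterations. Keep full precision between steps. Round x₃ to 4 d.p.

f'(x) = 3x²
x_0 = 1.680000: f = -8.388368, f' = 8.467200 → x_1 = 1.680000 - (-8.388368)/(8.467200) = 2.670690
x_1 = 2.670690: f = 5.918918, f' = 21.397751 → x_2 = 2.670690 - (5.918918)/(21.397751) = 2.394076
x_2 = 2.394076: f = 0.591881, f' = 17.194796 → x_3 = 2.394076 - (0.591881)/(17.194796) = 2.359654

2.3597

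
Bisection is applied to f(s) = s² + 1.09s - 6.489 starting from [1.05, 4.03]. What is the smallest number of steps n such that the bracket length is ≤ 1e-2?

9

Initial width b − a = 4.03 − 1.05 = 2.980000.
After n steps the width is (b−a)/2^n; need (b−a)/2^n ≤ 1e-2.
So n ≥ log₂(2.980000/1e-2) = log₂(298.0000) ≈ 8.2192.
Hence n = 9.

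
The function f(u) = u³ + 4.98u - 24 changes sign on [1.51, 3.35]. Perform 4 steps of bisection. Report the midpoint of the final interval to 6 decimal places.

f(1.510000) = -13.037249, f(3.350000) = 30.278375 (opposite signs)
step 1: m = 2.430000, f(m) = 2.450307 > 0 → root in [1.510000, 2.430000]
step 2: m = 1.970000, f(m) = -6.544027 < 0 → root in [1.970000, 2.430000]
step 3: m = 2.200000, f(m) = -2.396000 < 0 → root in [2.200000, 2.430000]
step 4: m = 2.315000, f(m) = -0.064694 < 0 → root in [2.315000, 2.430000]
Midpoint of [2.315000, 2.430000] = 2.372500

2.372500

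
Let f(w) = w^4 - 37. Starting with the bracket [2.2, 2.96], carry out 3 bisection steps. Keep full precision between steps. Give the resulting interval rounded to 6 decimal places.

[2.390000, 2.485000]

f(2.200000) = -13.574400, f(2.960000) = 39.765635 (opposite signs)
step 1: m = 2.580000, f(m) = 7.307661 > 0 → root in [2.200000, 2.580000]
step 2: m = 2.390000, f(m) = -4.371914 < 0 → root in [2.390000, 2.580000]
step 3: m = 2.485000, f(m) = 1.133404 > 0 → root in [2.390000, 2.485000]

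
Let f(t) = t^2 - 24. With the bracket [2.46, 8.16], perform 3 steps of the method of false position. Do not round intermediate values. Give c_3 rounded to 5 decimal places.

f(2.460000) = -17.948400, f(8.160000) = 42.585600
step 1: c = 4.150056, f(c) = -6.777031 < 0 → new bracket [4.150056, 8.160000]
step 2: c = 4.700585, f(c) = -1.904505 < 0 → new bracket [4.700585, 8.160000]
step 3: c = 4.848673, f(c) = -0.490370 < 0 → new bracket [4.848673, 8.160000]

4.84867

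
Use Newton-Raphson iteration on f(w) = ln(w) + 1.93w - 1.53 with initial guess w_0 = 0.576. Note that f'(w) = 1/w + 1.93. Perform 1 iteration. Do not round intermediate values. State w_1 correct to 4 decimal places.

0.8406

w_0 = 0.576000: f = -0.969968, f' = 3.666111 → w_1 = 0.576000 - (-0.969968)/(3.666111) = 0.840577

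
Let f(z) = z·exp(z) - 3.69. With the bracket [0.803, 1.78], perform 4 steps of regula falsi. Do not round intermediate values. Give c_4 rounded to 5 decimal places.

False-position update: c = (a·f(b) − b·f(a))/(f(b) − f(a)); replace the endpoint whose sign matches f(c).
f(0.803000) = -1.897521, f(1.780000) = 6.865144
step 1: c = 1.014566, f(c) = -0.891661 < 0 → new bracket [1.014566, 1.780000]
step 2: c = 1.102554, f(c) = -0.369275 < 0 → new bracket [1.102554, 1.780000]
step 3: c = 1.137134, f(c) = -0.144624 < 0 → new bracket [1.137134, 1.780000]
step 4: c = 1.150397, f(c) = -0.055381 < 0 → new bracket [1.150397, 1.780000]

1.15040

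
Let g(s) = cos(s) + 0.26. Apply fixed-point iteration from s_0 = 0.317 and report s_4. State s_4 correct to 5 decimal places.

s_1 = g(0.317000) = 1.210175
s_2 = g(1.210175) = 0.612856
s_3 = g(0.612856) = 1.078009
s_4 = g(1.078009) = 0.733084

0.73308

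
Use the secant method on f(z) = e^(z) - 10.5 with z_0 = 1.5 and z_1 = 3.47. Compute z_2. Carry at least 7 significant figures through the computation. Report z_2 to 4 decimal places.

1.9287

Secant update: z_(k+1) = z_k − f(z_k)·(z_k − z_(k-1))/(f(z_k) − f(z_(k-1))).
f(z_0) = -6.018311, f(z_1) = 21.636742
z_2 = 3.470000 - (21.636742)·(3.470000 - 1.500000)/(21.636742 - (-6.018311)) = 1.928713; f(z_2) = -3.619353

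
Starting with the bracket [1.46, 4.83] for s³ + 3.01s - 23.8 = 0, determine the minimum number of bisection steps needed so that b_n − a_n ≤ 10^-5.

19

Initial width b − a = 4.83 − 1.46 = 3.370000.
After n steps the width is (b−a)/2^n; need (b−a)/2^n ≤ 10^-5.
So n ≥ log₂(3.370000/10^-5) = log₂(337000.0000) ≈ 18.3624.
Hence n = 19.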